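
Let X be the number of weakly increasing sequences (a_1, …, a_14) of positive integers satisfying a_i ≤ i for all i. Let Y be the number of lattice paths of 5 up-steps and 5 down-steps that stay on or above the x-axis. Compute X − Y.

Such sub-staircase sequences of length n are counted by C_n; here n = 14. So X = C_14 = 2674440.
A Dyck path with 5 up-steps and 5 down-steps has semilength 5, so there are C_5 of them. So Y = C_5 = 42.
X − Y = 2674440 − 42 = 2674398.

2674398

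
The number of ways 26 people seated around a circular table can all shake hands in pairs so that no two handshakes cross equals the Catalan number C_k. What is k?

With 26 = 2·13 people, non-crossing handshake pairings are non-crossing perfect matchings on a circle, counted by C_13.

13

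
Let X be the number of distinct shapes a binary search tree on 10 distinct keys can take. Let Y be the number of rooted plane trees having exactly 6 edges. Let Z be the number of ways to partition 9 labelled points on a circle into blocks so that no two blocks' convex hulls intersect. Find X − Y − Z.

There are C_n binary search tree shapes on n keys; with n = 10 that is C_10. So X = C_10 = 16796.
Rooted ordered trees with n edges are counted by C_n; here n = 6. So Y = C_6 = 132.
The non-crossing partitions of [9] form a lattice of size C_9. So Z = C_9 = 4862.
X − Y − Z = 16796 − 132 − 4862 = 11802.

11802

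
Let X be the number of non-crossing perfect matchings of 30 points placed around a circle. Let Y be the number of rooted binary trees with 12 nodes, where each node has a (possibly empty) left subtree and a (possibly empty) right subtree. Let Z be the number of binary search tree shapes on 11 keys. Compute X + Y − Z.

Pairing 30 circle points by 15 non-crossing chords gives C_15 matchings. So X = C_15 = 9694845.
There are C_n binary search tree shapes on n keys; with n = 12 that is C_12. So Y = C_12 = 208012.
Rooted binary trees with 11 nodes (each child slot possibly empty) number C_11. So Z = C_11 = 58786.
X + Y − Z = 9694845 + 208012 − 58786 = 9844071.

9844071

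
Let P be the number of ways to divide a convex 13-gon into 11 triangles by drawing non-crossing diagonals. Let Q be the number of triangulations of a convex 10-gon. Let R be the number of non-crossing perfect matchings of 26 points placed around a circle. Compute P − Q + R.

800256

The number of triangulations of a 13-gon is the Catalan number C_11 (index = sides − 2). So P = C_11 = 58786.
A convex 10-gon is triangulated into 8 triangles, and the number of such triangulations is the Catalan number C_{10−2} = C_8. So Q = C_8 = 1430.
Pairing 26 circle points by 13 non-crossing chords gives C_13 matchings. So R = C_13 = 742900.
P − Q + R = 58786 − 1430 + 742900 = 800256.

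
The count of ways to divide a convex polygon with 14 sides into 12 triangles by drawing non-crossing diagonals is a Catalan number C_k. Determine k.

The number of triangulations of a 14-gon is the Catalan number C_12 (index = sides − 2).

12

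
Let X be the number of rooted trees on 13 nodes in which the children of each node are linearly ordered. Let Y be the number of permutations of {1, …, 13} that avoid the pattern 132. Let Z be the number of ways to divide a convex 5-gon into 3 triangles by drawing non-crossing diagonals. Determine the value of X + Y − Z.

A rooted plane tree on 13 nodes has 12 edges, and such trees are counted by C_12. So X = C_12 = 208012.
Permutations of [n] avoiding any single length-3 pattern are counted by C_n; here n = 13. So Y = C_13 = 742900.
Triangulations of a convex m-gon are counted by C_{m−2}; with m = 5 this is C_3. So Z = C_3 = 5.
X + Y − Z = 208012 + 742900 − 5 = 950907.

950907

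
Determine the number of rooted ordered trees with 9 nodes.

1430

Rooted ordered (plane) trees on m nodes have m−1 edges and are counted by C_{m−1}; m = 9 gives C_8.
C_8 = 1430.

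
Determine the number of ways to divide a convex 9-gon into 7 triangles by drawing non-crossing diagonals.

429

A convex 9-gon is triangulated into 7 triangles, and the number of such triangulations is the Catalan number C_{9−2} = C_7.
C_7 = C(14,7)/8 = 3432/8 = 429.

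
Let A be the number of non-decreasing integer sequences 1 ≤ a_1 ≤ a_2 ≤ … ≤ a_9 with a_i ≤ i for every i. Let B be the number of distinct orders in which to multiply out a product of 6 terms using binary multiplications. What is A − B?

Weakly increasing sequences with a_i ≤ i biject with Dyck paths of semilength 9, so there are C_9. So A = C_9 = 4862.
Ways to associate a product of 6 factors correspond to binary trees on 6 leaves, so the count is C_5. So B = C_5 = 42.
A − B = 4862 − 42 = 4820.

4820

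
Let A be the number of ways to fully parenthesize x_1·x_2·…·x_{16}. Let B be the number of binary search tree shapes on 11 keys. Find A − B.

9636059

Parenthesizations of m factors correspond to full binary trees with m leaves, counted by C_{m−1}; m = 16 gives C_15. So A = C_15 = 9694845.
Rooted binary trees with 11 nodes (each child slot possibly empty) number C_11. So B = C_11 = 58786.
A − B = 9694845 − 58786 = 9636059.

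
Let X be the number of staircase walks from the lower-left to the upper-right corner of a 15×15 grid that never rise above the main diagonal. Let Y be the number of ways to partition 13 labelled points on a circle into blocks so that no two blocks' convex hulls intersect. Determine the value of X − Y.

8951945

Monotone paths in an n×n grid that stay weakly below the diagonal are counted by C_n; here n = 15. So X = C_15 = 9694845.
Non-crossing partitions of an n-element set are counted by C_n; here n = 13. So Y = C_13 = 742900.
X − Y = 9694845 − 742900 = 8951945.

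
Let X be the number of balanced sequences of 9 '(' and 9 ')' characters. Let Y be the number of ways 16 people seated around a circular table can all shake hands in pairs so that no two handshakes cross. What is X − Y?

Balanced strings of n pairs of brackets are counted by C_n; here n = 9. So X = C_9 = 4862.
With 16 = 2·8 people, non-crossing handshake pairings are non-crossing perfect matchings on a circle, counted by C_8. So Y = C_8 = 1430.
X − Y = 4862 − 1430 = 3432.

3432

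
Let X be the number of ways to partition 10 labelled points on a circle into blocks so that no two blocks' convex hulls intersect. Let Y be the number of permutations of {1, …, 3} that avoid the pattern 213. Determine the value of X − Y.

16791

The non-crossing partitions of [10] form a lattice of size C_10. So X = C_10 = 16796.
For any fixed pattern of length 3, the pattern-avoiding permutations of [3] number C_3. So Y = C_3 = 5.
X − Y = 16796 − 5 = 16791.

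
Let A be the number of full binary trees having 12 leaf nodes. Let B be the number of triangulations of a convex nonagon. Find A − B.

58357

Full binary trees with 12 leaves have 12−1 = 11 internal nodes, so there are C_11 of them. So A = C_11 = 58786.
A convex 9-gon is triangulated into 7 triangles, and the number of such triangulations is the Catalan number C_{9−2} = C_7. So B = C_7 = 429.
A − B = 58786 − 429 = 58357.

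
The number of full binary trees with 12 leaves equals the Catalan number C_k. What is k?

A full binary tree with L leaves has L−1 internal nodes and is counted by C_{L−1}; L = 12 gives C_11.

11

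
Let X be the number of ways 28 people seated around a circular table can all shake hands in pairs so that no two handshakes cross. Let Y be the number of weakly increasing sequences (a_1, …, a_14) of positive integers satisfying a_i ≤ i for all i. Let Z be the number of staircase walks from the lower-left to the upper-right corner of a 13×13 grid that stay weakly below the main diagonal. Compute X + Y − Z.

Non-crossing handshake pairings of 2n people are counted by C_n; 28 people gives n = 14. So X = C_14 = 2674440.
Such sub-staircase sequences of length n are counted by C_n; here n = 14. So Y = C_14 = 2674440.
Monotone paths in an n×n grid that stay weakly below the diagonal are counted by C_n; here n = 13. So Z = C_13 = 742900.
X + Y − Z = 2674440 + 2674440 − 742900 = 4605980.

4605980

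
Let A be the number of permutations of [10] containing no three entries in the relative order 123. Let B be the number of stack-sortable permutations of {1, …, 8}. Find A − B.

15366

Permutations of [n] avoiding any single length-3 pattern are counted by C_n; here n = 10. So A = C_10 = 16796.
Stack-sortable permutations are exactly the 231-avoiding ones, counted by C_n; here n = 8. So B = C_8 = 1430.
A − B = 16796 − 1430 = 15366.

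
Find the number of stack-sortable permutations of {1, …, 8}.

Stack-sortable permutations are exactly the 231-avoiding ones, counted by C_n; here n = 8.
C_8 = C(16,8)/9 = 12870/9 = 1430.

1430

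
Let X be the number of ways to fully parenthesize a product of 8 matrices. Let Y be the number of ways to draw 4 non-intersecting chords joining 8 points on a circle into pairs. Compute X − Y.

Ways to associate a product of 8 factors correspond to binary trees on 8 leaves, so the count is C_7. So X = C_7 = 429.
Pairing 8 circle points by 4 non-crossing chords gives C_4 matchings. So Y = C_4 = 14.
X − Y = 429 − 14 = 415.

415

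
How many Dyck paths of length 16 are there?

1430

Dyck paths of semilength n (length 2n) are counted by C_n; here n = 8.
C_8 = C_7 · 2(2·7+1)/(7+2) = 429 · 30/9 = 1430.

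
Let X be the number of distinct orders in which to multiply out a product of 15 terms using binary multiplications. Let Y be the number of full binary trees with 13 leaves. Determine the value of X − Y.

2466428

Bracketing 15 factors into binary products is counted by C_{15−1} = C_14. So X = C_14 = 2674440.
A full binary tree with L leaves has L−1 internal nodes and is counted by C_{L−1}; L = 13 gives C_12. So Y = C_12 = 208012.
X − Y = 2674440 − 208012 = 2466428.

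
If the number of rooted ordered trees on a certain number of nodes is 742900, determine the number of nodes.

14

Rooted ordered trees on m nodes are counted by C_{m−1}, and C_13 = 742900.
So the index is 13, and the number of nodes is 13 + 1 = 14.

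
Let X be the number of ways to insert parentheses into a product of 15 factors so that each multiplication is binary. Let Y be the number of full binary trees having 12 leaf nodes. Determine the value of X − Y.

2615654

Bracketing 15 factors into binary products is counted by C_{15−1} = C_14. So X = C_14 = 2674440.
A full binary tree with L leaves has L−1 internal nodes and is counted by C_{L−1}; L = 12 gives C_11. So Y = C_11 = 58786.
X − Y = 2674440 − 58786 = 2615654.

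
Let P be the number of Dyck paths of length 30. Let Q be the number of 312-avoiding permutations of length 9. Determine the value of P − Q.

9689983

Dyck paths of semilength n (length 2n) are counted by C_n; here n = 15. So P = C_15 = 9694845.
For any fixed pattern of length 3, the pattern-avoiding permutations of [9] number C_9. So Q = C_9 = 4862.
P − Q = 9694845 − 4862 = 9689983.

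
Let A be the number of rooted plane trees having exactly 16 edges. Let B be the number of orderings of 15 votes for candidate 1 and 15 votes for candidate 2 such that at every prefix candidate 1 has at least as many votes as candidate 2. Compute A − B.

25662825

Rooted ordered trees with n edges are counted by C_n; here n = 16. So A = C_16 = 35357670.
Ballot sequences with n votes each where one side never trails are Dyck words, counted by C_n; here n = 15. So B = C_15 = 9694845.
A − B = 35357670 − 9694845 = 25662825.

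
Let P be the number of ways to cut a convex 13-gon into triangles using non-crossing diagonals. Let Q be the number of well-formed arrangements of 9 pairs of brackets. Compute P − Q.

The number of triangulations of a 13-gon is the Catalan number C_11 (index = sides − 2). So P = C_11 = 58786.
Balanced strings of n pairs of brackets are counted by C_n; here n = 9. So Q = C_9 = 4862.
P − Q = 58786 − 4862 = 53924.

53924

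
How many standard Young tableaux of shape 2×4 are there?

By the hook-length formula (or a Dyck-path bijection), SYT of shape 2×4 number C_4.
C_4 = 14.

14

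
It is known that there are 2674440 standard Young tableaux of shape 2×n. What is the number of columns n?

Standard Young tableaux of shape 2×n are counted by C_n. The Catalan number equal to 2674440 is C_14.

14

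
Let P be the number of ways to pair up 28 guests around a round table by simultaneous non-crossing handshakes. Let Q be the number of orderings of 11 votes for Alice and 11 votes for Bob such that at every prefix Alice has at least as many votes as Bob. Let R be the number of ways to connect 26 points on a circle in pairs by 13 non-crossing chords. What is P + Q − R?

1990326

With 28 = 2·14 people, non-crossing handshake pairings are non-crossing perfect matchings on a circle, counted by C_14. So P = C_14 = 2674440.
Ballot sequences with n votes each where one side never trails are Dyck words, counted by C_n; here n = 11. So Q = C_11 = 58786.
Pairing 26 circle points by 13 non-crossing chords gives C_13 matchings. So R = C_13 = 742900.
P + Q − R = 2674440 + 58786 − 742900 = 1990326.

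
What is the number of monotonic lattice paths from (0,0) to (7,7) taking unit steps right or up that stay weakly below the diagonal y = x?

429

Monotone paths in an n×n grid that stay weakly below the diagonal are counted by C_n; here n = 7.
C_7 = C(14,7)/8 = 3432/8 = 429.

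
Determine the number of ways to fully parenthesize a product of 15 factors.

Ways to associate a product of 15 factors correspond to binary trees on 15 leaves, so the count is C_14.
C_14 = C_13 · 2(2·13+1)/(13+2) = 742900 · 54/15 = 2674440.

2674440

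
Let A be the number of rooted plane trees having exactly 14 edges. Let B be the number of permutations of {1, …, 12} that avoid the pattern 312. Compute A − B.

A rooted plane tree with 14 edges has 15 nodes, and the count is C_14. So A = C_14 = 2674440.
For any fixed pattern of length 3, the pattern-avoiding permutations of [12] number C_12. So B = C_12 = 208012.
A − B = 2674440 − 208012 = 2466428.

2466428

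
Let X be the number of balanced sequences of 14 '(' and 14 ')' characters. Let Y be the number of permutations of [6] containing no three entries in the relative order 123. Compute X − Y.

2674308

A balanced arrangement of 14 bracket pairs is a Dyck word of semilength 14, so the count is C_14. So X = C_14 = 2674440.
For any fixed pattern of length 3, the pattern-avoiding permutations of [6] number C_6. So Y = C_6 = 132.
X − Y = 2674440 − 132 = 2674308.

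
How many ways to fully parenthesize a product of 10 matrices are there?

Ways to associate a product of 10 factors correspond to binary trees on 10 leaves, so the count is C_9.
C_9 = C(18,9)/10 = 48620/10 = 4862.

4862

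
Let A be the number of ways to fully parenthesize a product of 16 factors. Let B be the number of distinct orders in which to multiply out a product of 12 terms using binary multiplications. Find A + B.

Bracketing 16 factors into binary products is counted by C_{16−1} = C_15. So A = C_15 = 9694845.
Ways to associate a product of 12 factors correspond to binary trees on 12 leaves, so the count is C_11. So B = C_11 = 58786.
A + B = 9694845 + 58786 = 9753631.

9753631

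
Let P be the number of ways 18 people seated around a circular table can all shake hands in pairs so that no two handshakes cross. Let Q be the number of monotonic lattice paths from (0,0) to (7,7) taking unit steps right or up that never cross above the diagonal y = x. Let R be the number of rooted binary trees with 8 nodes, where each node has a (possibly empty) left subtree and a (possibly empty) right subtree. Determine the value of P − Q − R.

3003

Non-crossing handshake pairings of 2n people are counted by C_n; 18 people gives n = 9. So P = C_9 = 4862.
Sub-diagonal monotone paths from (0,0) to (7,7) biject with Dyck paths of semilength 7, giving C_7. So Q = C_7 = 429.
Binary trees (left/right distinguished) on n nodes are counted by C_n; here n = 8. So R = C_8 = 1430.
P − Q − R = 4862 − 429 − 1430 = 3003.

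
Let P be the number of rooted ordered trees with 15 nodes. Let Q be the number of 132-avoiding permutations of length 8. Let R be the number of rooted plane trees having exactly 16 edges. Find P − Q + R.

38030680

A rooted plane tree on 15 nodes has 14 edges, and such trees are counted by C_14. So P = C_14 = 2674440.
Permutations of [n] avoiding any single length-3 pattern are counted by C_n; here n = 8. So Q = C_8 = 1430.
A rooted plane tree with 16 edges has 17 nodes, and the count is C_16. So R = C_16 = 35357670.
P − Q + R = 2674440 − 1430 + 35357670 = 38030680.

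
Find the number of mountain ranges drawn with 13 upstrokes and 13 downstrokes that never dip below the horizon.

742900

A Dyck path with 13 up-steps and 13 down-steps has semilength 13, so there are C_13 of them.
C_13 = 742900.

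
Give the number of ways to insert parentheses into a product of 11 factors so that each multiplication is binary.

16796

Parenthesizations of m factors correspond to full binary trees with m leaves, counted by C_{m−1}; m = 11 gives C_10.
C_10 = C(20,10)/11 = 184756/11 = 16796.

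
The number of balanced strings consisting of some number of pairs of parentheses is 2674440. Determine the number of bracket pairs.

14

Balanced strings of n bracket-pairs are counted by C_n. The Catalan number equal to 2674440 is C_14.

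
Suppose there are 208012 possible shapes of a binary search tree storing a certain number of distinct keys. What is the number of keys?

Binary search tree shapes on n keys are counted by C_n; 208012 = C_12.

12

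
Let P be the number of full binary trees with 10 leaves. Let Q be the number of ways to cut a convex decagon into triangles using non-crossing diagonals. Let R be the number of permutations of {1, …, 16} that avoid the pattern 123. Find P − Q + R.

Full binary trees with 10 leaves have 10−1 = 9 internal nodes, so there are C_9 of them. So P = C_9 = 4862.
Triangulations of a convex m-gon are counted by C_{m−2}; with m = 10 this is C_8. So Q = C_8 = 1430.
For any fixed pattern of length 3, the pattern-avoiding permutations of [16] number C_16. So R = C_16 = 35357670.
P − Q + R = 4862 − 1430 + 35357670 = 35361102.

35361102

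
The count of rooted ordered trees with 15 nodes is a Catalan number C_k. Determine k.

14

A rooted plane tree on 15 nodes has 14 edges, and such trees are counted by C_14.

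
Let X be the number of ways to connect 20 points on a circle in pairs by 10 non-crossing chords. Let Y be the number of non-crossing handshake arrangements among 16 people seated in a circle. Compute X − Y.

15366

Pairing 20 circle points by 10 non-crossing chords gives C_10 matchings. So X = C_10 = 16796.
With 16 = 2·8 people, non-crossing handshake pairings are non-crossing perfect matchings on a circle, counted by C_8. So Y = C_8 = 1430.
X − Y = 16796 − 1430 = 15366.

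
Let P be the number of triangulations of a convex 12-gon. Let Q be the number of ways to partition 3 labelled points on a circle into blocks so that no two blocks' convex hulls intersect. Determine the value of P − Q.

16791

Triangulations of a convex m-gon are counted by C_{m−2}; with m = 12 this is C_10. So P = C_10 = 16796.
Non-crossing partitions of an n-element set are counted by C_n; here n = 3. So Q = C_3 = 5.
P − Q = 16796 − 5 = 16791.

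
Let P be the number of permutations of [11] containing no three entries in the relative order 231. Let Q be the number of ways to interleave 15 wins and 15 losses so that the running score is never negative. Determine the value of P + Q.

9753631

Permutations of [n] avoiding any single length-3 pattern are counted by C_n; here n = 11. So P = C_11 = 58786.
Ballot sequences with n votes each where one side never trails are Dyck words, counted by C_n; here n = 15. So Q = C_15 = 9694845.
P + Q = 58786 + 9694845 = 9753631.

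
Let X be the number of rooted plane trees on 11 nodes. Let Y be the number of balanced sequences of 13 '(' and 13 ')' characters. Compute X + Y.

759696

A rooted plane tree on 11 nodes has 10 edges, and such trees are counted by C_10. So X = C_10 = 16796.
A balanced arrangement of 13 bracket pairs is a Dyck word of semilength 13, so the count is C_13. So Y = C_13 = 742900.
X + Y = 16796 + 742900 = 759696.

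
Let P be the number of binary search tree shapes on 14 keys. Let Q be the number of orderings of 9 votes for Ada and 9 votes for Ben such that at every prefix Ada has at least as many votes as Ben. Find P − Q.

2669578

Binary trees (left/right distinguished) on n nodes are counted by C_n; here n = 14. So P = C_14 = 2674440.
Ballot sequences with n votes each where one side never trails are Dyck words, counted by C_n; here n = 9. So Q = C_9 = 4862.
P − Q = 2674440 − 4862 = 2669578.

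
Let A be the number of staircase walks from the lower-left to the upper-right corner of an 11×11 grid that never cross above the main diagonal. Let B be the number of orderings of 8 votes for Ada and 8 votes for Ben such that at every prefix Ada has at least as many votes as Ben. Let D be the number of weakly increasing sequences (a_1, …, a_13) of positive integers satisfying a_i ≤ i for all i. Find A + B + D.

803116

Sub-diagonal monotone paths from (0,0) to (11,11) biject with Dyck paths of semilength 11, giving C_11. So A = C_11 = 58786.
Reading a vote for the leader as '(' and for the other as ')' turns such a sequence into a balanced string of 8 pairs, so the count is C_8. So B = C_8 = 1430.
Weakly increasing sequences with a_i ≤ i biject with Dyck paths of semilength 13, so there are C_13. So D = C_13 = 742900.
A + B + D = 58786 + 1430 + 742900 = 803116.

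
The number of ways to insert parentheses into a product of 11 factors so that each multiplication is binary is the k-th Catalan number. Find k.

10

Ways to associate a product of 11 factors correspond to binary trees on 11 leaves, so the count is C_10.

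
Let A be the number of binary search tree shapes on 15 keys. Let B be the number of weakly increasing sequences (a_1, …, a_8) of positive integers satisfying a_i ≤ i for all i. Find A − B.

9693415

There are C_n binary search tree shapes on n keys; with n = 15 that is C_15. So A = C_15 = 9694845.
Weakly increasing sequences with a_i ≤ i biject with Dyck paths of semilength 8, so there are C_8. So B = C_8 = 1430.
A − B = 9694845 − 1430 = 9693415.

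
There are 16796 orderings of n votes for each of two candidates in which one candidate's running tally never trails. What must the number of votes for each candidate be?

Such ballot sequences with n votes each are counted by C_n, and C_10 = 16796.

10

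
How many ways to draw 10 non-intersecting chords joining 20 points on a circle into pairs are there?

16796

Pairing 20 circle points by 10 non-crossing chords gives C_10 matchings.
C_10 = C(20,10)/11 = 184756/11 = 16796.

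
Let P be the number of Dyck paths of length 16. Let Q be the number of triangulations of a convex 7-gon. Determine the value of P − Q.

1388

Dyck paths of semilength n (length 2n) are counted by C_n; here n = 8. So P = C_8 = 1430.
A convex 7-gon is triangulated into 5 triangles, and the number of such triangulations is the Catalan number C_{7−2} = C_5. So Q = C_5 = 42.
P − Q = 1430 − 42 = 1388.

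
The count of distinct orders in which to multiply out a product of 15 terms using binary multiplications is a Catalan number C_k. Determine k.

Ways to associate a product of 15 factors correspond to binary trees on 15 leaves, so the count is C_14.

14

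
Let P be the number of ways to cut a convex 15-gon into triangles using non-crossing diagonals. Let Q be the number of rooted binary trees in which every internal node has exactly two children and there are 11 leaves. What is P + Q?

759696

The number of triangulations of a 15-gon is the Catalan number C_13 (index = sides − 2). So P = C_13 = 742900.
Full binary trees with 11 leaves have 11−1 = 10 internal nodes, so there are C_10 of them. So Q = C_10 = 16796.
P + Q = 742900 + 16796 = 759696.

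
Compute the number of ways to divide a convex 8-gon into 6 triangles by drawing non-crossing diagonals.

A convex 8-gon is triangulated into 6 triangles, and the number of such triangulations is the Catalan number C_{8−2} = C_6.
C_6 = C(12,6)/7 = 924/7 = 132.

132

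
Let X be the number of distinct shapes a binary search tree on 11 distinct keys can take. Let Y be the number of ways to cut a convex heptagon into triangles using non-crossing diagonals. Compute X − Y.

58744

There are C_n binary search tree shapes on n keys; with n = 11 that is C_11. So X = C_11 = 58786.
A convex 7-gon is triangulated into 5 triangles, and the number of such triangulations is the Catalan number C_{7−2} = C_5. So Y = C_5 = 42.
X − Y = 58786 − 42 = 58744.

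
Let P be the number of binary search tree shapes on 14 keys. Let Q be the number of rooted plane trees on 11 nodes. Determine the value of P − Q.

2657644

Binary trees (left/right distinguished) on n nodes are counted by C_n; here n = 14. So P = C_14 = 2674440.
Rooted ordered (plane) trees on m nodes have m−1 edges and are counted by C_{m−1}; m = 11 gives C_10. So Q = C_10 = 16796.
P − Q = 2674440 − 16796 = 2657644.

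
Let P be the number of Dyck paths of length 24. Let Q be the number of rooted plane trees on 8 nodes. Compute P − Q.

207583

Dyck paths of semilength n (length 2n) are counted by C_n; here n = 12. So P = C_12 = 208012.
A rooted plane tree on 8 nodes has 7 edges, and such trees are counted by C_7. So Q = C_7 = 429.
P − Q = 208012 − 429 = 207583.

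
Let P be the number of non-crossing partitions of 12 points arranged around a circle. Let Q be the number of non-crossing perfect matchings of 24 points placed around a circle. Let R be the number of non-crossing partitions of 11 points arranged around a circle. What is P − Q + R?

The non-crossing partitions of [12] form a lattice of size C_12. So P = C_12 = 208012.
Pairing 24 circle points by 12 non-crossing chords gives C_12 matchings. So Q = C_12 = 208012.
Non-crossing partitions of an n-element set are counted by C_n; here n = 11. So R = C_11 = 58786.
P − Q + R = 208012 − 208012 + 58786 = 58786.

58786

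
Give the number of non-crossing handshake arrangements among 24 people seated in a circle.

Non-crossing handshake pairings of 2n people are counted by C_n; 24 people gives n = 12.
C_12 = C(24,12)/13 = 2704156/13 = 208012.

208012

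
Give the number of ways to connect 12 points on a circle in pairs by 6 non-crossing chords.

Non-crossing perfect matchings of 2n points on a circle are counted by C_n; with 12 points, n = 6.
C_6 = C(12,6)/7 = 924/7 = 132.

132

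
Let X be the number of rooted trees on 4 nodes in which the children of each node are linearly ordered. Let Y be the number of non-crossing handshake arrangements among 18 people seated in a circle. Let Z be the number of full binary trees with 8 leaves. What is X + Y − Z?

A rooted plane tree on 4 nodes has 3 edges, and such trees are counted by C_3. So X = C_3 = 5.
Non-crossing handshake pairings of 2n people are counted by C_n; 18 people gives n = 9. So Y = C_9 = 4862.
A full binary tree with L leaves has L−1 internal nodes and is counted by C_{L−1}; L = 8 gives C_7. So Z = C_7 = 429.
X + Y − Z = 5 + 4862 − 429 = 4438.

4438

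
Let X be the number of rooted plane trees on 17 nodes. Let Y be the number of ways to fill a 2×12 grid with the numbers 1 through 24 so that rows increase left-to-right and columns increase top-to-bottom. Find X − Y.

35149658

Rooted ordered (plane) trees on m nodes have m−1 edges and are counted by C_{m−1}; m = 17 gives C_16. So X = C_16 = 35357670.
Standard Young tableaux of shape 2×n are counted by C_n; here n = 12. So Y = C_12 = 208012.
X − Y = 35357670 − 208012 = 35149658.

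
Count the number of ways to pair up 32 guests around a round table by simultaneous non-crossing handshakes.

35357670

Non-crossing handshake pairings of 2n people are counted by C_n; 32 people gives n = 16.
C_16 = C(32,16)/17 = 601080390/17 = 35357670.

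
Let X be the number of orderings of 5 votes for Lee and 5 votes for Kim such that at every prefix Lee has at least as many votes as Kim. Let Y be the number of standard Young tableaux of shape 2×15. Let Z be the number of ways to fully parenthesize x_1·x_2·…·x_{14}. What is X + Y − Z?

8951987

Ballot sequences with n votes each where one side never trails are Dyck words, counted by C_n; here n = 5. So X = C_5 = 42.
Standard Young tableaux of shape 2×n are counted by C_n; here n = 15. So Y = C_15 = 9694845.
Bracketing 14 factors into binary products is counted by C_{14−1} = C_13. So Z = C_13 = 742900.
X + Y − Z = 42 + 9694845 − 742900 = 8951987.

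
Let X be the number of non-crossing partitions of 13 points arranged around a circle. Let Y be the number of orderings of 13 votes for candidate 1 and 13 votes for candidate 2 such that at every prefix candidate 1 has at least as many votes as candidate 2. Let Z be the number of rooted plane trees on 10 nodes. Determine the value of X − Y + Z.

The non-crossing partitions of [13] form a lattice of size C_13. So X = C_13 = 742900.
Ballot sequences with n votes each where one side never trails are Dyck words, counted by C_n; here n = 13. So Y = C_13 = 742900.
Rooted ordered (plane) trees on m nodes have m−1 edges and are counted by C_{m−1}; m = 10 gives C_9. So Z = C_9 = 4862.
X − Y + Z = 742900 − 742900 + 4862 = 4862.

4862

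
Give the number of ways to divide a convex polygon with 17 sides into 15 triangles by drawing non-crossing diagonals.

The number of triangulations of a 17-gon is the Catalan number C_15 (index = sides − 2).
C_15 = C(30,15)/16 = 155117520/16 = 9694845.

9694845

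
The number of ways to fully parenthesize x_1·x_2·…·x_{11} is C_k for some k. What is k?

Bracketing 11 factors into binary products is counted by C_{11−1} = C_10.

10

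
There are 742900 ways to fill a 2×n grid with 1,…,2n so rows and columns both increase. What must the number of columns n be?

Standard Young tableaux of shape 2×n are counted by C_n; 742900 = C_13.

13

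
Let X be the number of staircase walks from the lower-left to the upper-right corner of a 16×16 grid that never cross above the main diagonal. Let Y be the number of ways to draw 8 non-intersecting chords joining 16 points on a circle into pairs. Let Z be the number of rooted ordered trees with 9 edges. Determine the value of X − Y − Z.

Sub-diagonal monotone paths from (0,0) to (16,16) biject with Dyck paths of semilength 16, giving C_16. So X = C_16 = 35357670.
Non-crossing perfect matchings of 2n points on a circle are counted by C_n; with 16 points, n = 8. So Y = C_8 = 1430.
Rooted ordered trees with n edges are counted by C_n; here n = 9. So Z = C_9 = 4862.
X − Y − Z = 35357670 − 1430 − 4862 = 35351378.

35351378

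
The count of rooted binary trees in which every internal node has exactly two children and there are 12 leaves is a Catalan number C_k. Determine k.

11

A full binary tree with L leaves has L−1 internal nodes and is counted by C_{L−1}; L = 12 gives C_11.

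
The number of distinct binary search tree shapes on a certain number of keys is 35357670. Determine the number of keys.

16

Binary search tree shapes on n keys are counted by C_n. The Catalan number equal to 35357670 is C_16.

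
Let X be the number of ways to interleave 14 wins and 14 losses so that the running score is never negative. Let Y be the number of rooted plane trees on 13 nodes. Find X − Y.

Ballot sequences with n votes each where one side never trails are Dyck words, counted by C_n; here n = 14. So X = C_14 = 2674440.
Rooted ordered (plane) trees on m nodes have m−1 edges and are counted by C_{m−1}; m = 13 gives C_12. So Y = C_12 = 208012.
X − Y = 2674440 − 208012 = 2466428.

2466428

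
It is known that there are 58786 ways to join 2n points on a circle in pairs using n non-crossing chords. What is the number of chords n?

11

Non-crossing pairings of 2n points on a circle are counted by C_n; 58786 = C_11.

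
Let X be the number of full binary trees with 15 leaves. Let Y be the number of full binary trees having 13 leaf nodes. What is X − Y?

2466428

A full binary tree with L leaves has L−1 internal nodes and is counted by C_{L−1}; L = 15 gives C_14. So X = C_14 = 2674440.
Full binary trees with 13 leaves have 13−1 = 12 internal nodes, so there are C_12 of them. So Y = C_12 = 208012.
X − Y = 2674440 − 208012 = 2466428.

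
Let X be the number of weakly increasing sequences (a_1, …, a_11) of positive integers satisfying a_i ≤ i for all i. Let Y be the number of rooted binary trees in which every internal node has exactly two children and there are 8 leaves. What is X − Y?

58357

Such sub-staircase sequences of length n are counted by C_n; here n = 11. So X = C_11 = 58786.
A full binary tree with L leaves has L−1 internal nodes and is counted by C_{L−1}; L = 8 gives C_7. So Y = C_7 = 429.
X − Y = 58786 − 429 = 58357.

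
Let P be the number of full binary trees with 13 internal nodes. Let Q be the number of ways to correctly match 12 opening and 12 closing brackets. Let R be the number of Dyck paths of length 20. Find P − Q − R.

518092

Full binary trees with n internal nodes are counted by C_n; here n = 13. So P = C_13 = 742900.
Balanced strings of n pairs of brackets are counted by C_n; here n = 12. So Q = C_12 = 208012.
Paths of 10 up- and 10 down-steps that never dip below the axis are Dyck paths; their count is C_10. So R = C_10 = 16796.
P − Q − R = 742900 − 208012 − 16796 = 518092.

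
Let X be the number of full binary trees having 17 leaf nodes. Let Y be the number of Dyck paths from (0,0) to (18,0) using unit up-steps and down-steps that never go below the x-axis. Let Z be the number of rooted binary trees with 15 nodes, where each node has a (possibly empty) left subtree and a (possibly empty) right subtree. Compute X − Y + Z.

45047653

A full binary tree with L leaves has L−1 internal nodes and is counted by C_{L−1}; L = 17 gives C_16. So X = C_16 = 35357670.
Paths of 9 up- and 9 down-steps that never dip below the axis are Dyck paths; their count is C_9. So Y = C_9 = 4862.
There are C_n binary search tree shapes on n keys; with n = 15 that is C_15. So Z = C_15 = 9694845.
X − Y + Z = 35357670 − 4862 + 9694845 = 45047653.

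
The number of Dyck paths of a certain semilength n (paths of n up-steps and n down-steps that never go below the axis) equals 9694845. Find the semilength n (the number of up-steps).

Dyck paths of semilength n are counted by C_n; 9694845 = C_15.

15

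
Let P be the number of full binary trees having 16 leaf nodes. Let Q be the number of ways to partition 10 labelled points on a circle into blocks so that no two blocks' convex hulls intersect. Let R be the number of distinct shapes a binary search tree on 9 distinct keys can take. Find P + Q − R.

9706779

Full binary trees with 16 leaves have 16−1 = 15 internal nodes, so there are C_15 of them. So P = C_15 = 9694845.
The non-crossing partitions of [10] form a lattice of size C_10. So Q = C_10 = 16796.
There are C_n binary search tree shapes on n keys; with n = 9 that is C_9. So R = C_9 = 4862.
P + Q − R = 9694845 + 16796 − 4862 = 9706779.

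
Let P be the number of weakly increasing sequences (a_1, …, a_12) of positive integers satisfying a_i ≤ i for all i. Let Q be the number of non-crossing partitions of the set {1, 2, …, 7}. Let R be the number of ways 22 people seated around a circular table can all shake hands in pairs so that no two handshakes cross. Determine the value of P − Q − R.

148797

Such sub-staircase sequences of length n are counted by C_n; here n = 12. So P = C_12 = 208012.
Non-crossing partitions of an n-element set are counted by C_n; here n = 7. So Q = C_7 = 429.
With 22 = 2·11 people, non-crossing handshake pairings are non-crossing perfect matchings on a circle, counted by C_11. So R = C_11 = 58786.
P − Q − R = 208012 − 429 − 58786 = 148797.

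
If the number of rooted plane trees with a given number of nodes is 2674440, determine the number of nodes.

15

Rooted ordered trees on m nodes are counted by C_{m−1}. Since C_14 = 2674440, the index is 14.
So the index is 14, and the number of nodes is 14 + 1 = 15.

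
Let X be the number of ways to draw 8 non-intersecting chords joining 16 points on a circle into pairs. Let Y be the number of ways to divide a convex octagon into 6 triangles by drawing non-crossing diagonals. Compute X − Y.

1298

Non-crossing perfect matchings of 2n points on a circle are counted by C_n; with 16 points, n = 8. So X = C_8 = 1430.
A convex 8-gon is triangulated into 6 triangles, and the number of such triangulations is the Catalan number C_{8−2} = C_6. So Y = C_6 = 132.
X − Y = 1430 − 132 = 1298.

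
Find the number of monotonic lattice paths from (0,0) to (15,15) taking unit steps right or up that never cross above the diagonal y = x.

Sub-diagonal monotone paths from (0,0) to (15,15) biject with Dyck paths of semilength 15, giving C_15.
C_15 = C_14 · 2(2·14+1)/(14+2) = 2674440 · 58/16 = 9694845.

9694845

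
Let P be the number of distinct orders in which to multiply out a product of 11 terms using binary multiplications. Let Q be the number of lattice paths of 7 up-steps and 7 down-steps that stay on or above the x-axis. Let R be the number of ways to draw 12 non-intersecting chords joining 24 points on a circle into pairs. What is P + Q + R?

225237

Bracketing 11 factors into binary products is counted by C_{11−1} = C_10. So P = C_10 = 16796.
Paths of 7 up- and 7 down-steps that never dip below the axis are Dyck paths; their count is C_7. So Q = C_7 = 429.
Pairing 24 circle points by 12 non-crossing chords gives C_12 matchings. So R = C_12 = 208012.
P + Q + R = 16796 + 429 + 208012 = 225237.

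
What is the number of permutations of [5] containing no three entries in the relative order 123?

42

For any fixed pattern of length 3, the pattern-avoiding permutations of [5] number C_5.
C_5 = 42.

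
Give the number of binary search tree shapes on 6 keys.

132

Binary trees (left/right distinguished) on n nodes are counted by C_n; here n = 6.
C_6 = C_5 · 2(2·5+1)/(5+2) = 42 · 22/7 = 132.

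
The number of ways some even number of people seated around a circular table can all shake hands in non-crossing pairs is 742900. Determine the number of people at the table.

Non-crossing handshake pairings of 2n people are counted by C_n; 742900 = C_13.
So n = 13, and there are 2n = 26 people.

26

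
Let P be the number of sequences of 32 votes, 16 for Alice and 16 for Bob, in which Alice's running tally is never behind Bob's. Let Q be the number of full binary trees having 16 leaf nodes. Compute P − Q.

Ballot sequences with n votes each where one side never trails are Dyck words, counted by C_n; here n = 16. So P = C_16 = 35357670.
A full binary tree with L leaves has L−1 internal nodes and is counted by C_{L−1}; L = 16 gives C_15. So Q = C_15 = 9694845.
P − Q = 35357670 − 9694845 = 25662825.

25662825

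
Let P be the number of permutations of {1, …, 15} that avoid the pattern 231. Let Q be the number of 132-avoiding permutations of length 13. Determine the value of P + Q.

10437745

Permutations of [n] avoiding any single length-3 pattern are counted by C_n; here n = 15. So P = C_15 = 9694845.
Permutations of [n] avoiding any single length-3 pattern are counted by C_n; here n = 13. So Q = C_13 = 742900.
P + Q = 9694845 + 742900 = 10437745.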